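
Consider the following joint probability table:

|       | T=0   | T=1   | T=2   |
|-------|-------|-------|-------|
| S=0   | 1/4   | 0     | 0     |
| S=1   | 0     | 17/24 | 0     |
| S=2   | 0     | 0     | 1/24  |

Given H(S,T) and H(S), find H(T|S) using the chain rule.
From the chain rule: H(S,T) = H(S) + H(T|S)
Therefore: H(T|S) = H(S,T) - H(S)

H(S,T) = -[(1/4)·log₂(1/4) + (17/24)·log₂(17/24) + (1/24)·log₂(1/24)]
  = 0.5000 + 0.3524 + 0.1910
  = 1.0434 bits
Marginal P(S) (row sums):
  P(S=0) = 1/4 + 0 + 0 = 1/4
  P(S=1) = 0 + 17/24 + 0 = 17/24
  P(S=2) = 0 + 0 + 1/24 = 1/24
H(S) = -[(1/4)·log₂(1/4) + (17/24)·log₂(17/24) + (1/24)·log₂(1/24)]
  = 0.5000 + 0.3524 + 0.1910
  = 1.0434 bits

H(T|S) = 1.0434 - 1.0434 = 0.0000 bits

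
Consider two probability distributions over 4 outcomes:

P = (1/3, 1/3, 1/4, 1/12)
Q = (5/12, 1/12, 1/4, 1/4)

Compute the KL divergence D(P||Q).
D(P||Q) = Σ P(i) log₂(P(i)/Q(i))
  i=0: (1/3) × log₂((1/3)/(5/12)) = (1/3) × log₂(4/5) = -0.1073
  i=1: (1/3) × log₂((1/3)/(1/12)) = (1/3) × log₂(4) = 0.6667
  i=2: (1/4) × log₂((1/4)/(1/4)) = (1/4) × log₂(1) = 0.0000
  i=3: (1/12) × log₂((1/12)/(1/4)) = (1/12) × log₂(1/3) = -0.1321
D(P||Q) = -0.1073 + 0.6667 + 0.0000 - 0.1321
  = 0.4273 bits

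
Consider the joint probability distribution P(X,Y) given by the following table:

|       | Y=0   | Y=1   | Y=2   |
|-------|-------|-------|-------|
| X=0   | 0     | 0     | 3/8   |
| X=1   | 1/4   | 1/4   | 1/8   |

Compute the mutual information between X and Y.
Marginal P(X) (row sums):
  P(X=0) = 0 + 0 + 3/8 = 3/8
  P(X=1) = 1/4 + 1/4 + 1/8 = 5/8
Marginal P(Y) (column sums):
  P(Y=0) = 0 + 1/4 = 1/4
  P(Y=1) = 0 + 1/4 = 1/4
  P(Y=2) = 3/8 + 1/8 = 1/2

H(X) = -[(3/8)·log₂(3/8) + (5/8)·log₂(5/8)]
  = 0.5306 + 0.4238
  = 0.9544 bits
H(Y) = -[(1/4)·log₂(1/4) + (1/4)·log₂(1/4) + (1/2)·log₂(1/2)]
  = 0.5000 + 0.5000 + 0.5000
  = 1.5000 bits
H(X,Y) = -[(3/8)·log₂(3/8) + (1/4)·log₂(1/4) + (1/4)·log₂(1/4) + (1/8)·log₂(1/8)]
  = 0.5306 + 0.5000 + 0.5000 + 0.3750
  = 1.9056 bits

I(X;Y) = H(X) + H(Y) - H(X,Y)
  = 0.9544 + 1.5000 - 1.9056
  = 0.5488 bits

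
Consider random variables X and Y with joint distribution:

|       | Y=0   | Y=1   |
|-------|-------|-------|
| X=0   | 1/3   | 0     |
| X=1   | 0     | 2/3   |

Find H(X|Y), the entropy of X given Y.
Marginal P(Y) (column sums):
  P(Y=0) = 1/3 + 0 = 1/3
  P(Y=1) = 0 + 2/3 = 2/3

H(X|Y) = -Σ P(X,Y)·log₂ P(X|Y), where P(X|Y) = P(X,Y) / P(Y)
  (cells with P(X,Y) = 0 contribute 0)
  (X=0,Y=0): P(X|Y) = (1/3)/(1/3) = 1;  -(1/3)·log₂(1) = 0.0000
  (X=1,Y=1): P(X|Y) = (2/3)/(2/3) = 1;  -(2/3)·log₂(1) = 0.0000
H(X|Y) = 0.0000 + 0.0000
  = 0.0000 bits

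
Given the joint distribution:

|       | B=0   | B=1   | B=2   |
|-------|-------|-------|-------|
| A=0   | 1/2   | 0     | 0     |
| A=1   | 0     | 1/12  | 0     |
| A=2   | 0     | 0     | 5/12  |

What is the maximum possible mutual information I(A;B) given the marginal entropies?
The upper bound on mutual information is I(A;B) ≤ min(H(A), H(B)).

Marginal P(A) (row sums):
  P(A=0) = 1/2 + 0 + 0 = 1/2
  P(A=1) = 0 + 1/12 + 0 = 1/12
  P(A=2) = 0 + 0 + 5/12 = 5/12
Marginal P(B) (column sums):
  P(B=0) = 1/2 + 0 + 0 = 1/2
  P(B=1) = 0 + 1/12 + 0 = 1/12
  P(B=2) = 0 + 0 + 5/12 = 5/12

H(A) = -[(1/2)·log₂(1/2) + (1/12)·log₂(1/12) + (5/12)·log₂(5/12)]
  = 0.5000 + 0.2987 + 0.5263
  = 1.3250 bits
H(B) = -[(1/2)·log₂(1/2) + (1/12)·log₂(1/12) + (5/12)·log₂(5/12)]
  = 0.5000 + 0.2987 + 0.5263
  = 1.3250 bits

Maximum possible I(A;B) = min(1.3250, 1.3250) = 1.3250 bits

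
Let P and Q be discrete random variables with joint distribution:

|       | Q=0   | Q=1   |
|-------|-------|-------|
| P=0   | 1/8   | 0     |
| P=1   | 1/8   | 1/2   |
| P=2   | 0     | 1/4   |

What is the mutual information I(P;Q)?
Marginal P(P) (row sums):
  P(P=0) = 1/8 + 0 = 1/8
  P(P=1) = 1/8 + 1/2 = 5/8
  P(P=2) = 0 + 1/4 = 1/4
Marginal P(Q) (column sums):
  P(Q=0) = 1/8 + 1/8 + 0 = 1/4
  P(Q=1) = 0 + 1/2 + 1/4 = 3/4

H(P) = -[(1/8)·log₂(1/8) + (5/8)·log₂(5/8) + (1/4)·log₂(1/4)]
  = 0.3750 + 0.4238 + 0.5000
  = 1.2988 bits
H(Q) = -[(1/4)·log₂(1/4) + (3/4)·log₂(3/4)]
  = 0.5000 + 0.3113
  = 0.8113 bits
H(P,Q) = -[(1/8)·log₂(1/8) + (1/8)·log₂(1/8) + (1/2)·log₂(1/2) + (1/4)·log₂(1/4)]
  = 0.3750 + 0.3750 + 0.5000 + 0.5000
  = 1.7500 bits

I(P;Q) = H(P) + H(Q) - H(P,Q)
  = 1.2988 + 0.8113 - 1.7500
  = 0.3601 bits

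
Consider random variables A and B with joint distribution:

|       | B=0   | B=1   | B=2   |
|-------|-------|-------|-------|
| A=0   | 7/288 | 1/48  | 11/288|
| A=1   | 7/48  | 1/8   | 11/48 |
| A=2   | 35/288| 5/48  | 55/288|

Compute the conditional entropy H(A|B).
Marginal P(B) (column sums):
  P(B=0) = 7/288 + 7/48 + 35/288 = 7/24
  P(B=1) = 1/48 + 1/8 + 5/48 = 1/4
  P(B=2) = 11/288 + 11/48 + 55/288 = 11/24

H(A|B) = -Σ P(A,B)·log₂ P(A|B), where P(A|B) = P(A,B) / P(B)
  (A=0,B=0): P(A|B) = (7/288)/(7/24) = 1/12;  -(7/288)·log₂(1/12) = 0.0871
  (A=0,B=1): P(A|B) = (1/48)/(1/4) = 1/12;  -(1/48)·log₂(1/12) = 0.0747
  (A=0,B=2): P(A|B) = (11/288)/(11/24) = 1/12;  -(11/288)·log₂(1/12) = 0.1369
  (A=1,B=0): P(A|B) = (7/48)/(7/24) = 1/2;  -(7/48)·log₂(1/2) = 0.1458
  (A=1,B=1): P(A|B) = (1/8)/(1/4) = 1/2;  -(1/8)·log₂(1/2) = 0.1250
  (A=1,B=2): P(A|B) = (11/48)/(11/24) = 1/2;  -(11/48)·log₂(1/2) = 0.2292
  (A=2,B=0): P(A|B) = (35/288)/(7/24) = 5/12;  -(35/288)·log₂(5/12) = 0.1535
  (A=2,B=1): P(A|B) = (5/48)/(1/4) = 5/12;  -(5/48)·log₂(5/12) = 0.1316
  (A=2,B=2): P(A|B) = (55/288)/(11/24) = 5/12;  -(55/288)·log₂(5/12) = 0.2412
H(A|B) = 0.0871 + 0.0747 + 0.1369 + 0.1458 + 0.1250 + 0.2292 + 0.1535 + 0.1316 + 0.2412
  = 1.3250 bits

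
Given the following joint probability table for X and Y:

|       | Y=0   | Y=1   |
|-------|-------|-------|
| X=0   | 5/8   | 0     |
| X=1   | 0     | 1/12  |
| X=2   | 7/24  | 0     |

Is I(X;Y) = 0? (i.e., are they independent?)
Marginal P(X) (row sums):
  P(X=0) = 5/8 + 0 = 5/8
  P(X=1) = 0 + 1/12 = 1/12
  P(X=2) = 7/24 + 0 = 7/24
Marginal P(Y) (column sums):
  P(Y=0) = 5/8 + 0 + 7/24 = 11/12
  P(Y=1) = 0 + 1/12 + 0 = 1/12

X and Y are independent iff P(X=i,Y=j) = P(X=i)·P(Y=j) for every cell.
  P(X=0)·P(Y=0) = 5/8 × 11/12 = 55/96, but P(X=0,Y=0) = 5/8 ✗

No, X and Y are not independent. Quantitatively, I(X;Y) > 0:

H(X) = -[(5/8)·log₂(5/8) + (1/12)·log₂(1/12) + (7/24)·log₂(7/24)]
  = 0.4238 + 0.2987 + 0.5185
  = 1.2410 bits
H(Y) = -[(11/12)·log₂(11/12) + (1/12)·log₂(1/12)]
  = 0.1151 + 0.2987
  = 0.4138 bits
H(X,Y) = -[(5/8)·log₂(5/8) + (1/12)·log₂(1/12) + (7/24)·log₂(7/24)]
  = 0.4238 + 0.2987 + 0.5185
  = 1.2410 bits
I(X;Y) = H(X) + H(Y) - H(X,Y) = 1.2410 + 0.4138 - 1.2410 = 0.4138 bits > 0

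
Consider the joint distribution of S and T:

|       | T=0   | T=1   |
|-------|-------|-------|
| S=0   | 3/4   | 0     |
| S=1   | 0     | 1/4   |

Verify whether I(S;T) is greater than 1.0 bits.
Marginal P(S) (row sums):
  P(S=0) = 3/4 + 0 = 3/4
  P(S=1) = 0 + 1/4 = 1/4
Marginal P(T) (column sums):
  P(T=0) = 3/4 + 0 = 3/4
  P(T=1) = 0 + 1/4 = 1/4

H(S) = -[(3/4)·log₂(3/4) + (1/4)·log₂(1/4)]
  = 0.3113 + 0.5000
  = 0.8113 bits
H(T) = -[(3/4)·log₂(3/4) + (1/4)·log₂(1/4)]
  = 0.3113 + 0.5000
  = 0.8113 bits
H(S,T) = -[(3/4)·log₂(3/4) + (1/4)·log₂(1/4)]
  = 0.3113 + 0.5000
  = 0.8113 bits

I(S;T) = H(S) + H(T) - H(S,T)
  = 0.8113 + 0.8113 - 0.8113
  = 0.8113 bits

No. I(S;T) = 0.8113 bits, which is ≤ 1.0 bits.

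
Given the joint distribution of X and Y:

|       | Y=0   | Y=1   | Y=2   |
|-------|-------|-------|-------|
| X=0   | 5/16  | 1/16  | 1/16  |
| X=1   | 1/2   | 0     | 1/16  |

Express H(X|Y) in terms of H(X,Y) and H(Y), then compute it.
H(X|Y) = H(X,Y) - H(Y)

Marginal P(Y) (column sums):
  P(Y=0) = 5/16 + 1/2 = 13/16
  P(Y=1) = 1/16 + 0 = 1/16
  P(Y=2) = 1/16 + 1/16 = 1/8

H(X,Y) = -[(5/16)·log₂(5/16) + (1/16)·log₂(1/16) + (1/16)·log₂(1/16) + (1/2)·log₂(1/2) + (1/16)·log₂(1/16)]
  = 0.5244 + 0.2500 + 0.2500 + 0.5000 + 0.2500
  = 1.7744 bits
H(Y) = -[(13/16)·log₂(13/16) + (1/16)·log₂(1/16) + (1/8)·log₂(1/8)]
  = 0.2434 + 0.2500 + 0.3750
  = 0.8684 bits

H(X|Y) = 1.7744 - 0.8684 = 0.9060 bits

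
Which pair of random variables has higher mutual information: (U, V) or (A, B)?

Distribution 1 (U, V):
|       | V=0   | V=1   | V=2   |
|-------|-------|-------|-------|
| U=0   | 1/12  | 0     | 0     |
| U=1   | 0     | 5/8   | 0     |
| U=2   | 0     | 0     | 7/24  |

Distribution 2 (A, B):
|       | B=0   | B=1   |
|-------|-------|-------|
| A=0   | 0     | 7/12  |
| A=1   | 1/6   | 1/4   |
Distribution 1 (U, V):
Marginal P(U) (row sums):
  P(U=0) = 1/12 + 0 + 0 = 1/12
  P(U=1) = 0 + 5/8 + 0 = 5/8
  P(U=2) = 0 + 0 + 7/24 = 7/24
Marginal P(V) (column sums):
  P(V=0) = 1/12 + 0 + 0 = 1/12
  P(V=1) = 0 + 5/8 + 0 = 5/8
  P(V=2) = 0 + 0 + 7/24 = 7/24

H(U) = -[(1/12)·log₂(1/12) + (5/8)·log₂(5/8) + (7/24)·log₂(7/24)]
  = 0.2987 + 0.4238 + 0.5185
  = 1.2410 bits
H(V) = -[(1/12)·log₂(1/12) + (5/8)·log₂(5/8) + (7/24)·log₂(7/24)]
  = 0.2987 + 0.4238 + 0.5185
  = 1.2410 bits
H(U,V) = -[(1/12)·log₂(1/12) + (5/8)·log₂(5/8) + (7/24)·log₂(7/24)]
  = 0.2987 + 0.4238 + 0.5185
  = 1.2410 bits

I(U;V) = H(U) + H(V) - H(U,V)
  = 1.2410 + 1.2410 - 1.2410
  = 1.2410 bits

Distribution 2 (A, B):
Marginal P(A) (row sums):
  P(A=0) = 0 + 7/12 = 7/12
  P(A=1) = 1/6 + 1/4 = 5/12
Marginal P(B) (column sums):
  P(B=0) = 0 + 1/6 = 1/6
  P(B=1) = 7/12 + 1/4 = 5/6

H(A) = -[(7/12)·log₂(7/12) + (5/12)·log₂(5/12)]
  = 0.4536 + 0.5263
  = 0.9799 bits
H(B) = -[(1/6)·log₂(1/6) + (5/6)·log₂(5/6)]
  = 0.4308 + 0.2192
  = 0.6500 bits
H(A,B) = -[(7/12)·log₂(7/12) + (1/6)·log₂(1/6) + (1/4)·log₂(1/4)]
  = 0.4536 + 0.4308 + 0.5000
  = 1.3844 bits

I(A;B) = H(A) + H(B) - H(A,B)
  = 0.9799 + 0.6500 - 1.3844
  = 0.2455 bits

I(U;V) = 1.2410 bits > I(A;B) = 0.2455 bits, so (U, V) has the higher mutual information (stronger dependence).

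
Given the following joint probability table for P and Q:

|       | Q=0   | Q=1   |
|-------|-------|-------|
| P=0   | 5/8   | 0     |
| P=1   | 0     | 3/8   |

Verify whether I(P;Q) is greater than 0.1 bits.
Marginal P(P) (row sums):
  P(P=0) = 5/8 + 0 = 5/8
  P(P=1) = 0 + 3/8 = 3/8
Marginal P(Q) (column sums):
  P(Q=0) = 5/8 + 0 = 5/8
  P(Q=1) = 0 + 3/8 = 3/8

H(P) = -[(5/8)·log₂(5/8) + (3/8)·log₂(3/8)]
  = 0.4238 + 0.5306
  = 0.9544 bits
H(Q) = -[(5/8)·log₂(5/8) + (3/8)·log₂(3/8)]
  = 0.4238 + 0.5306
  = 0.9544 bits
H(P,Q) = -[(5/8)·log₂(5/8) + (3/8)·log₂(3/8)]
  = 0.4238 + 0.5306
  = 0.9544 bits

I(P;Q) = H(P) + H(Q) - H(P,Q)
  = 0.9544 + 0.9544 - 0.9544
  = 0.9544 bits

Yes. I(P;Q) = 0.9544 bits, which is > 0.1 bits.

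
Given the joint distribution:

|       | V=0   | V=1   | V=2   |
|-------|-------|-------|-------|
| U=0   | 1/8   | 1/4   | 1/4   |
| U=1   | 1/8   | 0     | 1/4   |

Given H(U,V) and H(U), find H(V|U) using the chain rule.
From the chain rule: H(U,V) = H(U) + H(V|U)
Therefore: H(V|U) = H(U,V) - H(U)

H(U,V) = -[(1/8)·log₂(1/8) + (1/4)·log₂(1/4) + (1/4)·log₂(1/4) + (1/8)·log₂(1/8) + (1/4)·log₂(1/4)]
  = 0.3750 + 0.5000 + 0.5000 + 0.3750 + 0.5000
  = 2.2500 bits
Marginal P(U) (row sums):
  P(U=0) = 1/8 + 1/4 + 1/4 = 5/8
  P(U=1) = 1/8 + 0 + 1/4 = 3/8
H(U) = -[(5/8)·log₂(5/8) + (3/8)·log₂(3/8)]
  = 0.4238 + 0.5306
  = 0.9544 bits

H(V|U) = 2.2500 - 0.9544 = 1.2956 bits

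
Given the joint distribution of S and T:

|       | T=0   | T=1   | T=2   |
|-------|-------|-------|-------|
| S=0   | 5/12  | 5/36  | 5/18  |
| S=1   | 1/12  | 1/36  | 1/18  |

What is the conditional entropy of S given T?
Marginal P(T) (column sums):
  P(T=0) = 5/12 + 1/12 = 1/2
  P(T=1) = 5/36 + 1/36 = 1/6
  P(T=2) = 5/18 + 1/18 = 1/3

H(S|T) = -Σ P(S,T)·log₂ P(S|T), where P(S|T) = P(S,T) / P(T)
  (S=0,T=0): P(S|T) = (5/12)/(1/2) = 5/6;  -(5/12)·log₂(5/6) = 0.1096
  (S=0,T=1): P(S|T) = (5/36)/(1/6) = 5/6;  -(5/36)·log₂(5/6) = 0.0365
  (S=0,T=2): P(S|T) = (5/18)/(1/3) = 5/6;  -(5/18)·log₂(5/6) = 0.0731
  (S=1,T=0): P(S|T) = (1/12)/(1/2) = 1/6;  -(1/12)·log₂(1/6) = 0.2154
  (S=1,T=1): P(S|T) = (1/36)/(1/6) = 1/6;  -(1/36)·log₂(1/6) = 0.0718
  (S=1,T=2): P(S|T) = (1/18)/(1/3) = 1/6;  -(1/18)·log₂(1/6) = 0.1436
H(S|T) = 0.1096 + 0.0365 + 0.0731 + 0.2154 + 0.0718 + 0.1436
  = 0.6500 bits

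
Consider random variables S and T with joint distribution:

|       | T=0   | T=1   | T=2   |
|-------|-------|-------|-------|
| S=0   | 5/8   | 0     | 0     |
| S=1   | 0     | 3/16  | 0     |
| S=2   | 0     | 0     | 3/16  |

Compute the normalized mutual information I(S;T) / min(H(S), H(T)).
Marginal P(S) (row sums):
  P(S=0) = 5/8 + 0 + 0 = 5/8
  P(S=1) = 0 + 3/16 + 0 = 3/16
  P(S=2) = 0 + 0 + 3/16 = 3/16
Marginal P(T) (column sums):
  P(T=0) = 5/8 + 0 + 0 = 5/8
  P(T=1) = 0 + 3/16 + 0 = 3/16
  P(T=2) = 0 + 0 + 3/16 = 3/16

H(S) = -[(5/8)·log₂(5/8) + (3/16)·log₂(3/16) + (3/16)·log₂(3/16)]
  = 0.4238 + 0.4528 + 0.4528
  = 1.3294 bits
H(T) = -[(5/8)·log₂(5/8) + (3/16)·log₂(3/16) + (3/16)·log₂(3/16)]
  = 0.4238 + 0.4528 + 0.4528
  = 1.3294 bits
H(S,T) = -[(5/8)·log₂(5/8) + (3/16)·log₂(3/16) + (3/16)·log₂(3/16)]
  = 0.4238 + 0.4528 + 0.4528
  = 1.3294 bits

I(S;T) = H(S) + H(T) - H(S,T)
  = 1.3294 + 1.3294 - 1.3294
  = 1.3294 bits

min(H(S), H(T)) = min(1.3294, 1.3294) = 1.3294 bits
Normalized MI = 1.3294 / 1.3294 = 1.0000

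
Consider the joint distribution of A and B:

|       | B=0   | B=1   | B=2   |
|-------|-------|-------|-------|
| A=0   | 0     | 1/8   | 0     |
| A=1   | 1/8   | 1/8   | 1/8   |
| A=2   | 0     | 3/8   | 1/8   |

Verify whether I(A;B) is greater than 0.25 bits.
Marginal P(A) (row sums):
  P(A=0) = 0 + 1/8 + 0 = 1/8
  P(A=1) = 1/8 + 1/8 + 1/8 = 3/8
  P(A=2) = 0 + 3/8 + 1/8 = 1/2
Marginal P(B) (column sums):
  P(B=0) = 0 + 1/8 + 0 = 1/8
  P(B=1) = 1/8 + 1/8 + 3/8 = 5/8
  P(B=2) = 0 + 1/8 + 1/8 = 1/4

H(A) = -[(1/8)·log₂(1/8) + (3/8)·log₂(3/8) + (1/2)·log₂(1/2)]
  = 0.3750 + 0.5306 + 0.5000
  = 1.4056 bits
H(B) = -[(1/8)·log₂(1/8) + (5/8)·log₂(5/8) + (1/4)·log₂(1/4)]
  = 0.3750 + 0.4238 + 0.5000
  = 1.2988 bits
H(A,B) = -[(1/8)·log₂(1/8) + (1/8)·log₂(1/8) + (1/8)·log₂(1/8) + (1/8)·log₂(1/8) + (3/8)·log₂(3/8) + (1/8)·log₂(1/8)]
  = 0.3750 + 0.3750 + 0.3750 + 0.3750 + 0.5306 + 0.3750
  = 2.4056 bits

I(A;B) = H(A) + H(B) - H(A,B)
  = 1.4056 + 1.2988 - 2.4056
  = 0.2988 bits

Yes. I(A;B) = 0.2988 bits, which is > 0.25 bits.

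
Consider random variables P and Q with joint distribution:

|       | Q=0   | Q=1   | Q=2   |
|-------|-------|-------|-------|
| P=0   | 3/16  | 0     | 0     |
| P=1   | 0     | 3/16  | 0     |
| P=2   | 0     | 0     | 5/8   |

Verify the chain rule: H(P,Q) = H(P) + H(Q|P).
Left side:
H(P,Q) = -[(3/16)·log₂(3/16) + (3/16)·log₂(3/16) + (5/8)·log₂(5/8)]
  = 0.4528 + 0.4528 + 0.4238
  = 1.3294 bits

Right side:
Marginal P(P) (row sums):
  P(P=0) = 3/16 + 0 + 0 = 3/16
  P(P=1) = 0 + 3/16 + 0 = 3/16
  P(P=2) = 0 + 0 + 5/8 = 5/8
H(P) = -[(3/16)·log₂(3/16) + (3/16)·log₂(3/16) + (5/8)·log₂(5/8)]
  = 0.4528 + 0.4528 + 0.4238
  = 1.3294 bits
H(Q|P) = -Σ P(P,Q)·log₂ P(Q|P), where P(Q|P) = P(P,Q) / P(P)
  (cells with P(P,Q) = 0 contribute 0)
  (P=0,Q=0): P(Q|P) = (3/16)/(3/16) = 1;  -(3/16)·log₂(1) = 0.0000
  (P=1,Q=1): P(Q|P) = (3/16)/(3/16) = 1;  -(3/16)·log₂(1) = 0.0000
  (P=2,Q=2): P(Q|P) = (5/8)/(5/8) = 1;  -(5/8)·log₂(1) = 0.0000
H(Q|P) = 0.0000 + 0.0000 + 0.0000
  = 0.0000 bits
H(P) + H(Q|P) = 1.3294 + 0.0000 = 1.3294 bits

Both sides equal 1.3294 bits, so the chain rule holds ✓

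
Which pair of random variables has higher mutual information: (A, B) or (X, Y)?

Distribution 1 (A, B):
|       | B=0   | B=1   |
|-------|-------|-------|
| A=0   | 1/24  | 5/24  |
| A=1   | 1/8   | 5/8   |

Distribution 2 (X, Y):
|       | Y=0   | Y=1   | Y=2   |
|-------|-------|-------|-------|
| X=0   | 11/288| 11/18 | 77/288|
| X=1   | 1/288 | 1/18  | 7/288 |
Distribution 1 (A, B):
Marginal P(A) (row sums):
  P(A=0) = 1/24 + 5/24 = 1/4
  P(A=1) = 1/8 + 5/8 = 3/4
Marginal P(B) (column sums):
  P(B=0) = 1/24 + 1/8 = 1/6
  P(B=1) = 5/24 + 5/8 = 5/6

H(A) = -[(1/4)·log₂(1/4) + (3/4)·log₂(3/4)]
  = 0.5000 + 0.3113
  = 0.8113 bits
H(B) = -[(1/6)·log₂(1/6) + (5/6)·log₂(5/6)]
  = 0.4308 + 0.2192
  = 0.6500 bits
H(A,B) = -[(1/24)·log₂(1/24) + (5/24)·log₂(5/24) + (1/8)·log₂(1/8) + (5/8)·log₂(5/8)]
  = 0.1910 + 0.4715 + 0.3750 + 0.4238
  = 1.4613 bits

I(A;B) = H(A) + H(B) - H(A,B)
  = 0.8113 + 0.6500 - 1.4613
  = 0.0000 bits

Distribution 2 (X, Y):
Marginal P(X) (row sums):
  P(X=0) = 11/288 + 11/18 + 77/288 = 11/12
  P(X=1) = 1/288 + 1/18 + 7/288 = 1/12
Marginal P(Y) (column sums):
  P(Y=0) = 11/288 + 1/288 = 1/24
  P(Y=1) = 11/18 + 1/18 = 2/3
  P(Y=2) = 77/288 + 7/288 = 7/24

H(X) = -[(11/12)·log₂(11/12) + (1/12)·log₂(1/12)]
  = 0.1151 + 0.2987
  = 0.4138 bits
H(Y) = -[(1/24)·log₂(1/24) + (2/3)·log₂(2/3) + (7/24)·log₂(7/24)]
  = 0.1910 + 0.3900 + 0.5185
  = 1.0995 bits
H(X,Y) = -[(11/288)·log₂(11/288) + (11/18)·log₂(11/18) + (77/288)·log₂(77/288) + (1/288)·log₂(1/288) + (1/18)·log₂(1/18) + (7/288)·log₂(7/288)]
  = 0.1799 + 0.4342 + 0.5088 + 0.0284 + 0.2317 + 0.1303
  = 1.5133 bits

I(X;Y) = H(X) + H(Y) - H(X,Y)
  = 0.4138 + 1.0995 - 1.5133
  = 0.0000 bits

Both joint tables factor as the product of their marginals, so I(A;B) = I(X;Y) = 0 bits: neither is larger (both pairs are independent).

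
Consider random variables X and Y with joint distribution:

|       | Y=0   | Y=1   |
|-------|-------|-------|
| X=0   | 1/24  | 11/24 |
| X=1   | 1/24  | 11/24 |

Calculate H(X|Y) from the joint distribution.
Marginal P(Y) (column sums):
  P(Y=0) = 1/24 + 1/24 = 1/12
  P(Y=1) = 11/24 + 11/24 = 11/12

H(X|Y) = -Σ P(X,Y)·log₂ P(X|Y), where P(X|Y) = P(X,Y) / P(Y)
  (X=0,Y=0): P(X|Y) = (1/24)/(1/12) = 1/2;  -(1/24)·log₂(1/2) = 0.0417
  (X=0,Y=1): P(X|Y) = (11/24)/(11/12) = 1/2;  -(11/24)·log₂(1/2) = 0.4583
  (X=1,Y=0): P(X|Y) = (1/24)/(1/12) = 1/2;  -(1/24)·log₂(1/2) = 0.0417
  (X=1,Y=1): P(X|Y) = (11/24)/(11/12) = 1/2;  -(11/24)·log₂(1/2) = 0.4583
H(X|Y) = 0.0417 + 0.4583 + 0.0417 + 0.4583
  = 1.0000 bits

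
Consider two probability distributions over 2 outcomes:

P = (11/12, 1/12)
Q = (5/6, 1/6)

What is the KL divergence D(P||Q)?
D(P||Q) = Σ P(i) log₂(P(i)/Q(i))
  i=0: (11/12) × log₂((11/12)/(5/6)) = (11/12) × log₂(11/10) = 0.1260
  i=1: (1/12) × log₂((1/12)/(1/6)) = (1/12) × log₂(1/2) = -0.0833
D(P||Q) = 0.1260 - 0.0833
  = 0.0427 bits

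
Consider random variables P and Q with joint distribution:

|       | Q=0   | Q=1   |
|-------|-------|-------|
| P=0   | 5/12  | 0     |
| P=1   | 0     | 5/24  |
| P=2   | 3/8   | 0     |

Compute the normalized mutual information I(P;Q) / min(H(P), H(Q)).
Marginal P(P) (row sums):
  P(P=0) = 5/12 + 0 = 5/12
  P(P=1) = 0 + 5/24 = 5/24
  P(P=2) = 3/8 + 0 = 3/8
Marginal P(Q) (column sums):
  P(Q=0) = 5/12 + 0 + 3/8 = 19/24
  P(Q=1) = 0 + 5/24 + 0 = 5/24

H(P) = -[(5/12)·log₂(5/12) + (5/24)·log₂(5/24) + (3/8)·log₂(3/8)]
  = 0.5263 + 0.4715 + 0.5306
  = 1.5284 bits
H(Q) = -[(19/24)·log₂(19/24) + (5/24)·log₂(5/24)]
  = 0.2668 + 0.4715
  = 0.7383 bits
H(P,Q) = -[(5/12)·log₂(5/12) + (5/24)·log₂(5/24) + (3/8)·log₂(3/8)]
  = 0.5263 + 0.4715 + 0.5306
  = 1.5284 bits

I(P;Q) = H(P) + H(Q) - H(P,Q)
  = 1.5284 + 0.7383 - 1.5284
  = 0.7383 bits

min(H(P), H(Q)) = min(1.5284, 0.7383) = 0.7383 bits
Normalized MI = 0.7383 / 0.7383 = 1.0000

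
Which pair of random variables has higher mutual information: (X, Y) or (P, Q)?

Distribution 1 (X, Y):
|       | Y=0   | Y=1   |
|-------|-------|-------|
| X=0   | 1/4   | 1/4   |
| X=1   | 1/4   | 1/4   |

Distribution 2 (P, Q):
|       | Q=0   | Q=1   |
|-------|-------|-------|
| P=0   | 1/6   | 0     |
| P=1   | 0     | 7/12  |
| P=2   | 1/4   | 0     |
Distribution 1 (X, Y):
Marginal P(X) (row sums):
  P(X=0) = 1/4 + 1/4 = 1/2
  P(X=1) = 1/4 + 1/4 = 1/2
Marginal P(Y) (column sums):
  P(Y=0) = 1/4 + 1/4 = 1/2
  P(Y=1) = 1/4 + 1/4 = 1/2

H(X) = -[(1/2)·log₂(1/2) + (1/2)·log₂(1/2)]
  = 0.5000 + 0.5000
  = 1.0000 bits
H(Y) = -[(1/2)·log₂(1/2) + (1/2)·log₂(1/2)]
  = 0.5000 + 0.5000
  = 1.0000 bits
H(X,Y) = -[(1/4)·log₂(1/4) + (1/4)·log₂(1/4) + (1/4)·log₂(1/4) + (1/4)·log₂(1/4)]
  = 0.5000 + 0.5000 + 0.5000 + 0.5000
  = 2.0000 bits

I(X;Y) = H(X) + H(Y) - H(X,Y)
  = 1.0000 + 1.0000 - 2.0000
  = 0.0000 bits

Distribution 2 (P, Q):
Marginal P(P) (row sums):
  P(P=0) = 1/6 + 0 = 1/6
  P(P=1) = 0 + 7/12 = 7/12
  P(P=2) = 1/4 + 0 = 1/4
Marginal P(Q) (column sums):
  P(Q=0) = 1/6 + 0 + 1/4 = 5/12
  P(Q=1) = 0 + 7/12 + 0 = 7/12

H(P) = -[(1/6)·log₂(1/6) + (7/12)·log₂(7/12) + (1/4)·log₂(1/4)]
  = 0.4308 + 0.4536 + 0.5000
  = 1.3844 bits
H(Q) = -[(5/12)·log₂(5/12) + (7/12)·log₂(7/12)]
  = 0.5263 + 0.4536
  = 0.9799 bits
H(P,Q) = -[(1/6)·log₂(1/6) + (7/12)·log₂(7/12) + (1/4)·log₂(1/4)]
  = 0.4308 + 0.4536 + 0.5000
  = 1.3844 bits

I(P;Q) = H(P) + H(Q) - H(P,Q)
  = 1.3844 + 0.9799 - 1.3844
  = 0.9799 bits

I(P;Q) = 0.9799 bits > I(X;Y) = 0.0000 bits, so (P, Q) has the higher mutual information (stronger dependence).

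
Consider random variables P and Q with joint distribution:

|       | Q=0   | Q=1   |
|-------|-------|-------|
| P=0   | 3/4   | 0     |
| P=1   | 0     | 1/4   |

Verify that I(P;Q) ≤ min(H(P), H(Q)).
Marginal P(P) (row sums):
  P(P=0) = 3/4 + 0 = 3/4
  P(P=1) = 0 + 1/4 = 1/4
Marginal P(Q) (column sums):
  P(Q=0) = 3/4 + 0 = 3/4
  P(Q=1) = 0 + 1/4 = 1/4

H(P) = -[(3/4)·log₂(3/4) + (1/4)·log₂(1/4)]
  = 0.3113 + 0.5000
  = 0.8113 bits
H(Q) = -[(3/4)·log₂(3/4) + (1/4)·log₂(1/4)]
  = 0.3113 + 0.5000
  = 0.8113 bits
H(P,Q) = -[(3/4)·log₂(3/4) + (1/4)·log₂(1/4)]
  = 0.3113 + 0.5000
  = 0.8113 bits

I(P;Q) = H(P) + H(Q) - H(P,Q)
  = 0.8113 + 0.8113 - 0.8113
  = 0.8113 bits

min(H(P), H(Q)) = min(0.8113, 0.8113) = 0.8113 bits
Since 0.8113 ≤ 0.8113, the bound is satisfied ✓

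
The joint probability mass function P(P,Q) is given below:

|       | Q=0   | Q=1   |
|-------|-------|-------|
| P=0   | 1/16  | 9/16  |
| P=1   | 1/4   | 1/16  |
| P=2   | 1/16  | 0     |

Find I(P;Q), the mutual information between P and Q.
Marginal P(P) (row sums):
  P(P=0) = 1/16 + 9/16 = 5/8
  P(P=1) = 1/4 + 1/16 = 5/16
  P(P=2) = 1/16 + 0 = 1/16
Marginal P(Q) (column sums):
  P(Q=0) = 1/16 + 1/4 + 1/16 = 3/8
  P(Q=1) = 9/16 + 1/16 + 0 = 5/8

H(P) = -[(5/8)·log₂(5/8) + (5/16)·log₂(5/16) + (1/16)·log₂(1/16)]
  = 0.4238 + 0.5244 + 0.2500
  = 1.1982 bits
H(Q) = -[(3/8)·log₂(3/8) + (5/8)·log₂(5/8)]
  = 0.5306 + 0.4238
  = 0.9544 bits
H(P,Q) = -[(1/16)·log₂(1/16) + (9/16)·log₂(9/16) + (1/4)·log₂(1/4) + (1/16)·log₂(1/16) + (1/16)·log₂(1/16)]
  = 0.2500 + 0.4669 + 0.5000 + 0.2500 + 0.2500
  = 1.7169 bits

I(P;Q) = H(P) + H(Q) - H(P,Q)
  = 1.1982 + 0.9544 - 1.7169
  = 0.4357 bits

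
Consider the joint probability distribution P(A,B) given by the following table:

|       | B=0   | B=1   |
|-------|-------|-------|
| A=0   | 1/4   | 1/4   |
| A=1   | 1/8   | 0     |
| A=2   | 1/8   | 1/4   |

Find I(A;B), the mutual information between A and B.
Marginal P(A) (row sums):
  P(A=0) = 1/4 + 1/4 = 1/2
  P(A=1) = 1/8 + 0 = 1/8
  P(A=2) = 1/8 + 1/4 = 3/8
Marginal P(B) (column sums):
  P(B=0) = 1/4 + 1/8 + 1/8 = 1/2
  P(B=1) = 1/4 + 0 + 1/4 = 1/2

H(A) = -[(1/2)·log₂(1/2) + (1/8)·log₂(1/8) + (3/8)·log₂(3/8)]
  = 0.5000 + 0.3750 + 0.5306
  = 1.4056 bits
H(B) = -[(1/2)·log₂(1/2) + (1/2)·log₂(1/2)]
  = 0.5000 + 0.5000
  = 1.0000 bits
H(A,B) = -[(1/4)·log₂(1/4) + (1/4)·log₂(1/4) + (1/8)·log₂(1/8) + (1/8)·log₂(1/8) + (1/4)·log₂(1/4)]
  = 0.5000 + 0.5000 + 0.3750 + 0.3750 + 0.5000
  = 2.2500 bits

I(A;B) = H(A) + H(B) - H(A,B)
  = 1.4056 + 1.0000 - 2.2500
  = 0.1556 bits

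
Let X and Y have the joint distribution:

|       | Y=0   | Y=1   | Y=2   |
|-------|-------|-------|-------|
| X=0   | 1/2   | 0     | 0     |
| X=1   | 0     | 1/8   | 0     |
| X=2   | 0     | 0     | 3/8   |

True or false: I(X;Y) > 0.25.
Marginal P(X) (row sums):
  P(X=0) = 1/2 + 0 + 0 = 1/2
  P(X=1) = 0 + 1/8 + 0 = 1/8
  P(X=2) = 0 + 0 + 3/8 = 3/8
Marginal P(Y) (column sums):
  P(Y=0) = 1/2 + 0 + 0 = 1/2
  P(Y=1) = 0 + 1/8 + 0 = 1/8
  P(Y=2) = 0 + 0 + 3/8 = 3/8

H(X) = -[(1/2)·log₂(1/2) + (1/8)·log₂(1/8) + (3/8)·log₂(3/8)]
  = 0.5000 + 0.3750 + 0.5306
  = 1.4056 bits
H(Y) = -[(1/2)·log₂(1/2) + (1/8)·log₂(1/8) + (3/8)·log₂(3/8)]
  = 0.5000 + 0.3750 + 0.5306
  = 1.4056 bits
H(X,Y) = -[(1/2)·log₂(1/2) + (1/8)·log₂(1/8) + (3/8)·log₂(3/8)]
  = 0.5000 + 0.3750 + 0.5306
  = 1.4056 bits

I(X;Y) = H(X) + H(Y) - H(X,Y)
  = 1.4056 + 1.4056 - 1.4056
  = 1.4056 bits

True. I(X;Y) = 1.4056 bits, which is > 0.25 bits.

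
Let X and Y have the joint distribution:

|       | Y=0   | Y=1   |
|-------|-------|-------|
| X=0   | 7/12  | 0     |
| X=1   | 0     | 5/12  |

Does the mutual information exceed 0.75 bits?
Marginal P(X) (row sums):
  P(X=0) = 7/12 + 0 = 7/12
  P(X=1) = 0 + 5/12 = 5/12
Marginal P(Y) (column sums):
  P(Y=0) = 7/12 + 0 = 7/12
  P(Y=1) = 0 + 5/12 = 5/12

H(X) = -[(7/12)·log₂(7/12) + (5/12)·log₂(5/12)]
  = 0.4536 + 0.5263
  = 0.9799 bits
H(Y) = -[(7/12)·log₂(7/12) + (5/12)·log₂(5/12)]
  = 0.4536 + 0.5263
  = 0.9799 bits
H(X,Y) = -[(7/12)·log₂(7/12) + (5/12)·log₂(5/12)]
  = 0.4536 + 0.5263
  = 0.9799 bits

I(X;Y) = H(X) + H(Y) - H(X,Y)
  = 0.9799 + 0.9799 - 0.9799
  = 0.9799 bits

Yes. I(X;Y) = 0.9799 bits, which is > 0.75 bits.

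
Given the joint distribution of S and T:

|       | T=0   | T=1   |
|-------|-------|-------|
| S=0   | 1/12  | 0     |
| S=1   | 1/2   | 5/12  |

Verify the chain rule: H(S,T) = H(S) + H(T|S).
Left side:
H(S,T) = -[(1/12)·log₂(1/12) + (1/2)·log₂(1/2) + (5/12)·log₂(5/12)]
  = 0.2987 + 0.5000 + 0.5263
  = 1.3250 bits

Right side:
Marginal P(S) (row sums):
  P(S=0) = 1/12 + 0 = 1/12
  P(S=1) = 1/2 + 5/12 = 11/12
H(S) = -[(1/12)·log₂(1/12) + (11/12)·log₂(11/12)]
  = 0.2987 + 0.1151
  = 0.4138 bits
H(T|S) = -Σ P(S,T)·log₂ P(T|S), where P(T|S) = P(S,T) / P(S)
  (cells with P(S,T) = 0 contribute 0)
  (S=0,T=0): P(T|S) = (1/12)/(1/12) = 1;  -(1/12)·log₂(1) = 0.0000
  (S=1,T=0): P(T|S) = (1/2)/(11/12) = 6/11;  -(1/2)·log₂(6/11) = 0.4372
  (S=1,T=1): P(T|S) = (5/12)/(11/12) = 5/11;  -(5/12)·log₂(5/11) = 0.4740
H(T|S) = 0.0000 + 0.4372 + 0.4740
  = 0.9112 bits
H(S) + H(T|S) = 0.4138 + 0.9112 = 1.3250 bits

Both sides equal 1.3250 bits, so the chain rule holds ✓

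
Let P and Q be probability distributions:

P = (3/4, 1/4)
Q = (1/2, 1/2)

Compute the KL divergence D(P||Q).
D(P||Q) = Σ P(i) log₂(P(i)/Q(i))
  i=0: (3/4) × log₂((3/4)/(1/2)) = (3/4) × log₂(3/2) = 0.4387
  i=1: (1/4) × log₂((1/4)/(1/2)) = (1/4) × log₂(1/2) = -0.2500
D(P||Q) = 0.4387 - 0.2500
  = 0.1887 bits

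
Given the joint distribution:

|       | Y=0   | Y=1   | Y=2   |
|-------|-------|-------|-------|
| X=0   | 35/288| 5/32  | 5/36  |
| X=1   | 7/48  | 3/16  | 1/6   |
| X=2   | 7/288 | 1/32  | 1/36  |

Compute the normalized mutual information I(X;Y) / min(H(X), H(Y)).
Marginal P(X) (row sums):
  P(X=0) = 35/288 + 5/32 + 5/36 = 5/12
  P(X=1) = 7/48 + 3/16 + 1/6 = 1/2
  P(X=2) = 7/288 + 1/32 + 1/36 = 1/12
Marginal P(Y) (column sums):
  P(Y=0) = 35/288 + 7/48 + 7/288 = 7/24
  P(Y=1) = 5/32 + 3/16 + 1/32 = 3/8
  P(Y=2) = 5/36 + 1/6 + 1/36 = 1/3

H(X) = -[(5/12)·log₂(5/12) + (1/2)·log₂(1/2) + (1/12)·log₂(1/12)]
  = 0.5263 + 0.5000 + 0.2987
  = 1.3250 bits
H(Y) = -[(7/24)·log₂(7/24) + (3/8)·log₂(3/8) + (1/3)·log₂(1/3)]
  = 0.5185 + 0.5306 + 0.5283
  = 1.5774 bits
H(X,Y) = -[(35/288)·log₂(35/288) + (5/32)·log₂(5/32) + (5/36)·log₂(5/36) + (7/48)·log₂(7/48) + (3/16)·log₂(3/16) + (1/6)·log₂(1/6) + (7/288)·log₂(7/288) + (1/32)·log₂(1/32) + (1/36)·log₂(1/36)]
  = 0.3695 + 0.4184 + 0.3956 + 0.4051 + 0.4528 + 0.4308 + 0.1303 + 0.1563 + 0.1436
  = 2.9024 bits

I(X;Y) = H(X) + H(Y) - H(X,Y)
  = 1.3250 + 1.5774 - 2.9024
  = 0.0000 bits

min(H(X), H(Y)) = min(1.3250, 1.5774) = 1.3250 bits
Normalized MI = 0.0000 / 1.3250 = 0.0000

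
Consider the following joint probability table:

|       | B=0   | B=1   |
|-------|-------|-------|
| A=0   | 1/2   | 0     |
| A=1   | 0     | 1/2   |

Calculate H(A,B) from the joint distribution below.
H(A,B) = -Σ P(A,B) log₂ P(A,B), summed over the non-zero cells:
H(A,B) = -[(1/2)·log₂(1/2) + (1/2)·log₂(1/2)]
  = 0.5000 + 0.5000
  = 1.0000 bits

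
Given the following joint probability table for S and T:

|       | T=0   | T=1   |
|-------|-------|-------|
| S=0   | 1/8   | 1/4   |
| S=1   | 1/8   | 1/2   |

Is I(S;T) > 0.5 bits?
Marginal P(S) (row sums):
  P(S=0) = 1/8 + 1/4 = 3/8
  P(S=1) = 1/8 + 1/2 = 5/8
Marginal P(T) (column sums):
  P(T=0) = 1/8 + 1/8 = 1/4
  P(T=1) = 1/4 + 1/2 = 3/4

H(S) = -[(3/8)·log₂(3/8) + (5/8)·log₂(5/8)]
  = 0.5306 + 0.4238
  = 0.9544 bits
H(T) = -[(1/4)·log₂(1/4) + (3/4)·log₂(3/4)]
  = 0.5000 + 0.3113
  = 0.8113 bits
H(S,T) = -[(1/8)·log₂(1/8) + (1/4)·log₂(1/4) + (1/8)·log₂(1/8) + (1/2)·log₂(1/2)]
  = 0.3750 + 0.5000 + 0.3750 + 0.5000
  = 1.7500 bits

I(S;T) = H(S) + H(T) - H(S,T)
  = 0.9544 + 0.8113 - 1.7500
  = 0.0157 bits

No. I(S;T) = 0.0157 bits, which is ≤ 0.5 bits.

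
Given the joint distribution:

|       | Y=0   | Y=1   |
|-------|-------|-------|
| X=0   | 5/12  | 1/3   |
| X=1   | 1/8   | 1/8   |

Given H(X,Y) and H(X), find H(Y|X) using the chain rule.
From the chain rule: H(X,Y) = H(X) + H(Y|X)
Therefore: H(Y|X) = H(X,Y) - H(X)

H(X,Y) = -[(5/12)·log₂(5/12) + (1/3)·log₂(1/3) + (1/8)·log₂(1/8) + (1/8)·log₂(1/8)]
  = 0.5263 + 0.5283 + 0.3750 + 0.3750
  = 1.8046 bits
Marginal P(X) (row sums):
  P(X=0) = 5/12 + 1/3 = 3/4
  P(X=1) = 1/8 + 1/8 = 1/4
H(X) = -[(3/4)·log₂(3/4) + (1/4)·log₂(1/4)]
  = 0.3113 + 0.5000
  = 0.8113 bits

H(Y|X) = 1.8046 - 0.8113 = 0.9933 bits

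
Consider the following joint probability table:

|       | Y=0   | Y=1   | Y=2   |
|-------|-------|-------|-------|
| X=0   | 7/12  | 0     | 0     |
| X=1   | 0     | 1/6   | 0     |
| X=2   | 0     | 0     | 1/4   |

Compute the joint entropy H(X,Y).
H(X,Y) = -Σ P(X,Y) log₂ P(X,Y), summed over the non-zero cells:
H(X,Y) = -[(7/12)·log₂(7/12) + (1/6)·log₂(1/6) + (1/4)·log₂(1/4)]
  = 0.4536 + 0.4308 + 0.5000
  = 1.3844 bits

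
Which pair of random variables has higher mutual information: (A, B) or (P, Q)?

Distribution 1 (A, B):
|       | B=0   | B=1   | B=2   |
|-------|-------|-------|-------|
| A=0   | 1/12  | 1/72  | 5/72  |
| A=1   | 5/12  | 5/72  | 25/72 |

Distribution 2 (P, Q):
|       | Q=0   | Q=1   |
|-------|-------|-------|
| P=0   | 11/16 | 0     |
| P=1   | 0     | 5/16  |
Distribution 1 (A, B):
Marginal P(A) (row sums):
  P(A=0) = 1/12 + 1/72 + 5/72 = 1/6
  P(A=1) = 5/12 + 5/72 + 25/72 = 5/6
Marginal P(B) (column sums):
  P(B=0) = 1/12 + 5/12 = 1/2
  P(B=1) = 1/72 + 5/72 = 1/12
  P(B=2) = 5/72 + 25/72 = 5/12

H(A) = -[(1/6)·log₂(1/6) + (5/6)·log₂(5/6)]
  = 0.4308 + 0.2192
  = 0.6500 bits
H(B) = -[(1/2)·log₂(1/2) + (1/12)·log₂(1/12) + (5/12)·log₂(5/12)]
  = 0.5000 + 0.2987 + 0.5263
  = 1.3250 bits
H(A,B) = -[(1/12)·log₂(1/12) + (1/72)·log₂(1/72) + (5/72)·log₂(5/72) + (5/12)·log₂(5/12) + (5/72)·log₂(5/72) + (25/72)·log₂(25/72)]
  = 0.2987 + 0.0857 + 0.2672 + 0.5263 + 0.2672 + 0.5299
  = 1.9750 bits

I(A;B) = H(A) + H(B) - H(A,B)
  = 0.6500 + 1.3250 - 1.9750
  = 0.0000 bits

Distribution 2 (P, Q):
Marginal P(P) (row sums):
  P(P=0) = 11/16 + 0 = 11/16
  P(P=1) = 0 + 5/16 = 5/16
Marginal P(Q) (column sums):
  P(Q=0) = 11/16 + 0 = 11/16
  P(Q=1) = 0 + 5/16 = 5/16

H(P) = -[(11/16)·log₂(11/16) + (5/16)·log₂(5/16)]
  = 0.3716 + 0.5244
  = 0.8960 bits
H(Q) = -[(11/16)·log₂(11/16) + (5/16)·log₂(5/16)]
  = 0.3716 + 0.5244
  = 0.8960 bits
H(P,Q) = -[(11/16)·log₂(11/16) + (5/16)·log₂(5/16)]
  = 0.3716 + 0.5244
  = 0.8960 bits

I(P;Q) = H(P) + H(Q) - H(P,Q)
  = 0.8960 + 0.8960 - 0.8960
  = 0.8960 bits

I(P;Q) = 0.8960 bits > I(A;B) = 0.0000 bits, so (P, Q) has the higher mutual information (stronger dependence).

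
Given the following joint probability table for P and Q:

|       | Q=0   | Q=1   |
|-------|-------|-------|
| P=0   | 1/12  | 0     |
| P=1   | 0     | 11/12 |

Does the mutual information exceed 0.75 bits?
Marginal P(P) (row sums):
  P(P=0) = 1/12 + 0 = 1/12
  P(P=1) = 0 + 11/12 = 11/12
Marginal P(Q) (column sums):
  P(Q=0) = 1/12 + 0 = 1/12
  P(Q=1) = 0 + 11/12 = 11/12

H(P) = -[(1/12)·log₂(1/12) + (11/12)·log₂(11/12)]
  = 0.2987 + 0.1151
  = 0.4138 bits
H(Q) = -[(1/12)·log₂(1/12) + (11/12)·log₂(11/12)]
  = 0.2987 + 0.1151
  = 0.4138 bits
H(P,Q) = -[(1/12)·log₂(1/12) + (11/12)·log₂(11/12)]
  = 0.2987 + 0.1151
  = 0.4138 bits

I(P;Q) = H(P) + H(Q) - H(P,Q)
  = 0.4138 + 0.4138 - 0.4138
  = 0.4138 bits

No. I(P;Q) = 0.4138 bits, which is ≤ 0.75 bits.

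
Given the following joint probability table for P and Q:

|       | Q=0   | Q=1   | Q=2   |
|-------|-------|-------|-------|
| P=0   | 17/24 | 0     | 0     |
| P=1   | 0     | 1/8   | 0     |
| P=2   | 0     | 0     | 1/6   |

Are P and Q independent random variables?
Marginal P(P) (row sums):
  P(P=0) = 17/24 + 0 + 0 = 17/24
  P(P=1) = 0 + 1/8 + 0 = 1/8
  P(P=2) = 0 + 0 + 1/6 = 1/6
Marginal P(Q) (column sums):
  P(Q=0) = 17/24 + 0 + 0 = 17/24
  P(Q=1) = 0 + 1/8 + 0 = 1/8
  P(Q=2) = 0 + 0 + 1/6 = 1/6

P and Q are independent iff P(P=i,Q=j) = P(P=i)·P(Q=j) for every cell.
  P(P=0)·P(Q=0) = 17/24 × 17/24 = 289/576, but P(P=0,Q=0) = 17/24 ✗

No, P and Q are not independent. Quantitatively, I(P;Q) > 0:

H(P) = -[(17/24)·log₂(17/24) + (1/8)·log₂(1/8) + (1/6)·log₂(1/6)]
  = 0.3524 + 0.3750 + 0.4308
  = 1.1582 bits
H(Q) = -[(17/24)·log₂(17/24) + (1/8)·log₂(1/8) + (1/6)·log₂(1/6)]
  = 0.3524 + 0.3750 + 0.4308
  = 1.1582 bits
H(P,Q) = -[(17/24)·log₂(17/24) + (1/8)·log₂(1/8) + (1/6)·log₂(1/6)]
  = 0.3524 + 0.3750 + 0.4308
  = 1.1582 bits
I(P;Q) = H(P) + H(Q) - H(P,Q) = 1.1582 + 1.1582 - 1.1582 = 1.1582 bits > 0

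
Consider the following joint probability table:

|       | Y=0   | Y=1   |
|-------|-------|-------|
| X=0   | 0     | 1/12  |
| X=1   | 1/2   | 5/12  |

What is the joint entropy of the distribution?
H(X,Y) = -Σ P(X,Y) log₂ P(X,Y), summed over the non-zero cells:
H(X,Y) = -[(1/12)·log₂(1/12) + (1/2)·log₂(1/2) + (5/12)·log₂(5/12)]
  = 0.2987 + 0.5000 + 0.5263
  = 1.3250 bits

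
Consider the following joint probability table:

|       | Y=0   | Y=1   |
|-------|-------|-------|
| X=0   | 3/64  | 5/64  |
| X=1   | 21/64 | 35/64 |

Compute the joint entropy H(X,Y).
H(X,Y) = -Σ P(X,Y) log₂ P(X,Y), summed over the non-zero cells:
H(X,Y) = -[(3/64)·log₂(3/64) + (5/64)·log₂(5/64) + (21/64)·log₂(21/64) + (35/64)·log₂(35/64)]
  = 0.2070 + 0.2873 + 0.5275 + 0.4762
  = 1.4980 bits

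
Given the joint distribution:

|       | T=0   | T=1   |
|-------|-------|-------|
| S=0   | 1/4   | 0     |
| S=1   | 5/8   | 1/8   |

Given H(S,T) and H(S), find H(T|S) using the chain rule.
From the chain rule: H(S,T) = H(S) + H(T|S)
Therefore: H(T|S) = H(S,T) - H(S)

H(S,T) = -[(1/4)·log₂(1/4) + (5/8)·log₂(5/8) + (1/8)·log₂(1/8)]
  = 0.5000 + 0.4238 + 0.3750
  = 1.2988 bits
Marginal P(S) (row sums):
  P(S=0) = 1/4 + 0 = 1/4
  P(S=1) = 5/8 + 1/8 = 3/4
H(S) = -[(1/4)·log₂(1/4) + (3/4)·log₂(3/4)]
  = 0.5000 + 0.3113
  = 0.8113 bits

H(T|S) = 1.2988 - 0.8113 = 0.4875 bits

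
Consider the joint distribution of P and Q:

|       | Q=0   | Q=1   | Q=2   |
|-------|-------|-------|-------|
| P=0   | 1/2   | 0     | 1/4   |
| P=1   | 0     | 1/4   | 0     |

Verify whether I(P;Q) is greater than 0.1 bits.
Marginal P(P) (row sums):
  P(P=0) = 1/2 + 0 + 1/4 = 3/4
  P(P=1) = 0 + 1/4 + 0 = 1/4
Marginal P(Q) (column sums):
  P(Q=0) = 1/2 + 0 = 1/2
  P(Q=1) = 0 + 1/4 = 1/4
  P(Q=2) = 1/4 + 0 = 1/4

H(P) = -[(3/4)·log₂(3/4) + (1/4)·log₂(1/4)]
  = 0.3113 + 0.5000
  = 0.8113 bits
H(Q) = -[(1/2)·log₂(1/2) + (1/4)·log₂(1/4) + (1/4)·log₂(1/4)]
  = 0.5000 + 0.5000 + 0.5000
  = 1.5000 bits
H(P,Q) = -[(1/2)·log₂(1/2) + (1/4)·log₂(1/4) + (1/4)·log₂(1/4)]
  = 0.5000 + 0.5000 + 0.5000
  = 1.5000 bits

I(P;Q) = H(P) + H(Q) - H(P,Q)
  = 0.8113 + 1.5000 - 1.5000
  = 0.8113 bits

Yes. I(P;Q) = 0.8113 bits, which is > 0.1 bits.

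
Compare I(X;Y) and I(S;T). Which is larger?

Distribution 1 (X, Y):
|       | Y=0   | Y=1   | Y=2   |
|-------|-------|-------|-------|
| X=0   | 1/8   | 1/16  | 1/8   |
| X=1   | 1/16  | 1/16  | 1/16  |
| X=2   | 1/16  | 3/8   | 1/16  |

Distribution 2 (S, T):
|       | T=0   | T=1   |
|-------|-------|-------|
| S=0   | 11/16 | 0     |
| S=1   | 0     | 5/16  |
Distribution 1 (X, Y):
Marginal P(X) (row sums):
  P(X=0) = 1/8 + 1/16 + 1/8 = 5/16
  P(X=1) = 1/16 + 1/16 + 1/16 = 3/16
  P(X=2) = 1/16 + 3/8 + 1/16 = 1/2
Marginal P(Y) (column sums):
  P(Y=0) = 1/8 + 1/16 + 1/16 = 1/4
  P(Y=1) = 1/16 + 1/16 + 3/8 = 1/2
  P(Y=2) = 1/8 + 1/16 + 1/16 = 1/4

H(X) = -[(5/16)·log₂(5/16) + (3/16)·log₂(3/16) + (1/2)·log₂(1/2)]
  = 0.5244 + 0.4528 + 0.5000
  = 1.4772 bits
H(Y) = -[(1/4)·log₂(1/4) + (1/2)·log₂(1/2) + (1/4)·log₂(1/4)]
  = 0.5000 + 0.5000 + 0.5000
  = 1.5000 bits
H(X,Y) = -[(1/8)·log₂(1/8) + (1/16)·log₂(1/16) + (1/8)·log₂(1/8) + (1/16)·log₂(1/16) + (1/16)·log₂(1/16) + (1/16)·log₂(1/16) + (1/16)·log₂(1/16) + (3/8)·log₂(3/8) + (1/16)·log₂(1/16)]
  = 0.3750 + 0.2500 + 0.3750 + 0.2500 + 0.2500 + 0.2500 + 0.2500 + 0.5306 + 0.2500
  = 2.7806 bits

I(X;Y) = H(X) + H(Y) - H(X,Y)
  = 1.4772 + 1.5000 - 2.7806
  = 0.1966 bits

Distribution 2 (S, T):
Marginal P(S) (row sums):
  P(S=0) = 11/16 + 0 = 11/16
  P(S=1) = 0 + 5/16 = 5/16
Marginal P(T) (column sums):
  P(T=0) = 11/16 + 0 = 11/16
  P(T=1) = 0 + 5/16 = 5/16

H(S) = -[(11/16)·log₂(11/16) + (5/16)·log₂(5/16)]
  = 0.3716 + 0.5244
  = 0.8960 bits
H(T) = -[(11/16)·log₂(11/16) + (5/16)·log₂(5/16)]
  = 0.3716 + 0.5244
  = 0.8960 bits
H(S,T) = -[(11/16)·log₂(11/16) + (5/16)·log₂(5/16)]
  = 0.3716 + 0.5244
  = 0.8960 bits

I(S;T) = H(S) + H(T) - H(S,T)
  = 0.8960 + 0.8960 - 0.8960
  = 0.8960 bits

I(S;T) = 0.8960 bits > I(X;Y) = 0.1966 bits, so (S, T) has the higher mutual information (stronger dependence).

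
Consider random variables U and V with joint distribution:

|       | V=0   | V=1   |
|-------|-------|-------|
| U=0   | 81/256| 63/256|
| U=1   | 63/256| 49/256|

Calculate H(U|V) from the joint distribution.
Marginal P(V) (column sums):
  P(V=0) = 81/256 + 63/256 = 9/16
  P(V=1) = 63/256 + 49/256 = 7/16

H(U|V) = -Σ P(U,V)·log₂ P(U|V), where P(U|V) = P(U,V) / P(V)
  (U=0,V=0): P(U|V) = (81/256)/(9/16) = 9/16;  -(81/256)·log₂(9/16) = 0.2626
  (U=0,V=1): P(U|V) = (63/256)/(7/16) = 9/16;  -(63/256)·log₂(9/16) = 0.2043
  (U=1,V=0): P(U|V) = (63/256)/(9/16) = 7/16;  -(63/256)·log₂(7/16) = 0.2935
  (U=1,V=1): P(U|V) = (49/256)/(7/16) = 7/16;  -(49/256)·log₂(7/16) = 0.2283
H(U|V) = 0.2626 + 0.2043 + 0.2935 + 0.2283
  = 0.9887 bits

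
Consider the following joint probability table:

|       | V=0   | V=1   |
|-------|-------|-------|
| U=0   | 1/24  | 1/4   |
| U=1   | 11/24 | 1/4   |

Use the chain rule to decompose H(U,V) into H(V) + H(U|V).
By the chain rule: H(U,V) = H(V) + H(U|V)

Marginal P(V) (column sums):
  P(V=0) = 1/24 + 11/24 = 1/2
  P(V=1) = 1/4 + 1/4 = 1/2
H(V) = -[(1/2)·log₂(1/2) + (1/2)·log₂(1/2)]
  = 0.5000 + 0.5000
  = 1.0000 bits
H(U|V) = -Σ P(U,V)·log₂ P(U|V), where P(U|V) = P(U,V) / P(V)
  (U=0,V=0): P(U|V) = (1/24)/(1/2) = 1/12;  -(1/24)·log₂(1/12) = 0.1494
  (U=0,V=1): P(U|V) = (1/4)/(1/2) = 1/2;  -(1/4)·log₂(1/2) = 0.2500
  (U=1,V=0): P(U|V) = (11/24)/(1/2) = 11/12;  -(11/24)·log₂(11/12) = 0.0575
  (U=1,V=1): P(U|V) = (1/4)/(1/2) = 1/2;  -(1/4)·log₂(1/2) = 0.2500
H(U|V) = 0.1494 + 0.2500 + 0.0575 + 0.2500
  = 0.7069 bits

H(U,V) = H(V) + H(U|V) = 1.0000 + 0.7069 = 1.7069 bits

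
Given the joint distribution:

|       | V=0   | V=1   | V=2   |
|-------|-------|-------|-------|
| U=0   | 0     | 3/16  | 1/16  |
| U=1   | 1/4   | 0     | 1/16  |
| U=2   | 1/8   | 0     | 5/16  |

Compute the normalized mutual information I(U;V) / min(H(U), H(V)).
Marginal P(U) (row sums):
  P(U=0) = 0 + 3/16 + 1/16 = 1/4
  P(U=1) = 1/4 + 0 + 1/16 = 5/16
  P(U=2) = 1/8 + 0 + 5/16 = 7/16
Marginal P(V) (column sums):
  P(V=0) = 0 + 1/4 + 1/8 = 3/8
  P(V=1) = 3/16 + 0 + 0 = 3/16
  P(V=2) = 1/16 + 1/16 + 5/16 = 7/16

H(U) = -[(1/4)·log₂(1/4) + (5/16)·log₂(5/16) + (7/16)·log₂(7/16)]
  = 0.5000 + 0.5244 + 0.5218
  = 1.5462 bits
H(V) = -[(3/8)·log₂(3/8) + (3/16)·log₂(3/16) + (7/16)·log₂(7/16)]
  = 0.5306 + 0.4528 + 0.5218
  = 1.5052 bits
H(U,V) = -[(3/16)·log₂(3/16) + (1/16)·log₂(1/16) + (1/4)·log₂(1/4) + (1/16)·log₂(1/16) + (1/8)·log₂(1/8) + (5/16)·log₂(5/16)]
  = 0.4528 + 0.2500 + 0.5000 + 0.2500 + 0.3750 + 0.5244
  = 2.3522 bits

I(U;V) = H(U) + H(V) - H(U,V)
  = 1.5462 + 1.5052 - 2.3522
  = 0.6992 bits

min(H(U), H(V)) = min(1.5462, 1.5052) = 1.5052 bits
Normalized MI = 0.6992 / 1.5052 = 0.4645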